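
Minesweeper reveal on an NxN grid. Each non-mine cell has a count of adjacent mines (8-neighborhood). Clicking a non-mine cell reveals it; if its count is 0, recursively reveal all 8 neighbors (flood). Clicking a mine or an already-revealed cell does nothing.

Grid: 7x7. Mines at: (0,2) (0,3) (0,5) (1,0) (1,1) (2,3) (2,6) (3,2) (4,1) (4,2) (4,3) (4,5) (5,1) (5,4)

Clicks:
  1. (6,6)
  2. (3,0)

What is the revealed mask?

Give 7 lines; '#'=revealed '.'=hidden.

Answer: .......
.......
.......
#......
.......
.....##
.....##

Derivation:
Click 1 (6,6) count=0: revealed 4 new [(5,5) (5,6) (6,5) (6,6)] -> total=4
Click 2 (3,0) count=1: revealed 1 new [(3,0)] -> total=5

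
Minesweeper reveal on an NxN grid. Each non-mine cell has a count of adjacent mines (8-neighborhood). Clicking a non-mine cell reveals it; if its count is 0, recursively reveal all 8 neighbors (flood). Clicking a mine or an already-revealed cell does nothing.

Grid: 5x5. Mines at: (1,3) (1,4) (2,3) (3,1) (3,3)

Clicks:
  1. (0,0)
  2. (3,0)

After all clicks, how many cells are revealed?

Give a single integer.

Click 1 (0,0) count=0: revealed 9 new [(0,0) (0,1) (0,2) (1,0) (1,1) (1,2) (2,0) (2,1) (2,2)] -> total=9
Click 2 (3,0) count=1: revealed 1 new [(3,0)] -> total=10

Answer: 10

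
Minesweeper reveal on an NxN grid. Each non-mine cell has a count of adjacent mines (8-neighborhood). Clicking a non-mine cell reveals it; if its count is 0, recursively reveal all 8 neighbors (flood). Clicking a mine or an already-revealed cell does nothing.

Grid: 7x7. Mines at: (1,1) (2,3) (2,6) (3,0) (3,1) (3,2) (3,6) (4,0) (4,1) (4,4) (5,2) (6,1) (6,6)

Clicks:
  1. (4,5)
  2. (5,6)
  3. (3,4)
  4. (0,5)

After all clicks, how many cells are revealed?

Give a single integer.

Click 1 (4,5) count=2: revealed 1 new [(4,5)] -> total=1
Click 2 (5,6) count=1: revealed 1 new [(5,6)] -> total=2
Click 3 (3,4) count=2: revealed 1 new [(3,4)] -> total=3
Click 4 (0,5) count=0: revealed 10 new [(0,2) (0,3) (0,4) (0,5) (0,6) (1,2) (1,3) (1,4) (1,5) (1,6)] -> total=13

Answer: 13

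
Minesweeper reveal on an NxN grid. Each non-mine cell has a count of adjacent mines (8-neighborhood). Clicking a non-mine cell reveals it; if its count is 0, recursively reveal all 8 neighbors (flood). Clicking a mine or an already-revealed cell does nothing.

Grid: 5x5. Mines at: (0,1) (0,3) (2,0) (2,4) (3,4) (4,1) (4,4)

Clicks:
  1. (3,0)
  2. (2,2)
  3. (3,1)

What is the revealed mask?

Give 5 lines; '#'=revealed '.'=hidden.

Click 1 (3,0) count=2: revealed 1 new [(3,0)] -> total=1
Click 2 (2,2) count=0: revealed 9 new [(1,1) (1,2) (1,3) (2,1) (2,2) (2,3) (3,1) (3,2) (3,3)] -> total=10
Click 3 (3,1) count=2: revealed 0 new [(none)] -> total=10

Answer: .....
.###.
.###.
####.
.....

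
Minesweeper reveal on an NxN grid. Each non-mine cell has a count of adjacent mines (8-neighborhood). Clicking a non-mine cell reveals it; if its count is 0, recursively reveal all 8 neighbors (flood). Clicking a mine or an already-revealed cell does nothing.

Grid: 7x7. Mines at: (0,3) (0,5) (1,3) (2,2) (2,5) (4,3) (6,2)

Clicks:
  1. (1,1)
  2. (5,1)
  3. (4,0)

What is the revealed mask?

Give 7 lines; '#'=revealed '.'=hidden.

Answer: ###....
###....
##.....
###....
###....
###....
##.....

Derivation:
Click 1 (1,1) count=1: revealed 1 new [(1,1)] -> total=1
Click 2 (5,1) count=1: revealed 1 new [(5,1)] -> total=2
Click 3 (4,0) count=0: revealed 17 new [(0,0) (0,1) (0,2) (1,0) (1,2) (2,0) (2,1) (3,0) (3,1) (3,2) (4,0) (4,1) (4,2) (5,0) (5,2) (6,0) (6,1)] -> total=19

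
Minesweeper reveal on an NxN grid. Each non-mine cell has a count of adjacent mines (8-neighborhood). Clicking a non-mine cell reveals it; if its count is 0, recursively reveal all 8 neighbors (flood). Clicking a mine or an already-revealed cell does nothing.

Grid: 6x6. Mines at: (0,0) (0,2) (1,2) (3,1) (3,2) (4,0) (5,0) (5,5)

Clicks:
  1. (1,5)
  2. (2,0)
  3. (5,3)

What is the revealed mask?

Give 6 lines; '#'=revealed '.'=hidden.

Answer: ...###
...###
#..###
...###
.#####
.####.

Derivation:
Click 1 (1,5) count=0: revealed 15 new [(0,3) (0,4) (0,5) (1,3) (1,4) (1,5) (2,3) (2,4) (2,5) (3,3) (3,4) (3,5) (4,3) (4,4) (4,5)] -> total=15
Click 2 (2,0) count=1: revealed 1 new [(2,0)] -> total=16
Click 3 (5,3) count=0: revealed 6 new [(4,1) (4,2) (5,1) (5,2) (5,3) (5,4)] -> total=22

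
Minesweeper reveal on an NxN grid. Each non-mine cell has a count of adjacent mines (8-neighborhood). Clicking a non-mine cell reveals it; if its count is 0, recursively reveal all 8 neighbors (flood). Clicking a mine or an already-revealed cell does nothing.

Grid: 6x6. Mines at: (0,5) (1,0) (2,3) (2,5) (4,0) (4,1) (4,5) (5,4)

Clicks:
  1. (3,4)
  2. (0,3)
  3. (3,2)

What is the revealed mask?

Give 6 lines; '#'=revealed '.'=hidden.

Click 1 (3,4) count=3: revealed 1 new [(3,4)] -> total=1
Click 2 (0,3) count=0: revealed 8 new [(0,1) (0,2) (0,3) (0,4) (1,1) (1,2) (1,3) (1,4)] -> total=9
Click 3 (3,2) count=2: revealed 1 new [(3,2)] -> total=10

Answer: .####.
.####.
......
..#.#.
......
......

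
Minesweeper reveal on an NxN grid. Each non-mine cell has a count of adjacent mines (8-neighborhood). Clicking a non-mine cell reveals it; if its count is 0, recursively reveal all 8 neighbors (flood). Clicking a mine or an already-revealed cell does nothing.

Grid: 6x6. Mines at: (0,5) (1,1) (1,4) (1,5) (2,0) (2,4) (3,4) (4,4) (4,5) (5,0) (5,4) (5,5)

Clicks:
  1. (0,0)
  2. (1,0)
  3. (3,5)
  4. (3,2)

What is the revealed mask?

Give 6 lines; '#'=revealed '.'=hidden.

Answer: #.....
#.....
.###..
.###.#
.###..
.###..

Derivation:
Click 1 (0,0) count=1: revealed 1 new [(0,0)] -> total=1
Click 2 (1,0) count=2: revealed 1 new [(1,0)] -> total=2
Click 3 (3,5) count=4: revealed 1 new [(3,5)] -> total=3
Click 4 (3,2) count=0: revealed 12 new [(2,1) (2,2) (2,3) (3,1) (3,2) (3,3) (4,1) (4,2) (4,3) (5,1) (5,2) (5,3)] -> total=15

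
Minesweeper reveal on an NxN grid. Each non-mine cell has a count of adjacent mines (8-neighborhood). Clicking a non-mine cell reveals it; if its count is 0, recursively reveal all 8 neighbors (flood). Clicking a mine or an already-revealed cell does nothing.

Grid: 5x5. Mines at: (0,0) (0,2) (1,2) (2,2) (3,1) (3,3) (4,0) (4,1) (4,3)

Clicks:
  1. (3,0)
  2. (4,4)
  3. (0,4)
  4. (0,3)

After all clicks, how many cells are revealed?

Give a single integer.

Click 1 (3,0) count=3: revealed 1 new [(3,0)] -> total=1
Click 2 (4,4) count=2: revealed 1 new [(4,4)] -> total=2
Click 3 (0,4) count=0: revealed 6 new [(0,3) (0,4) (1,3) (1,4) (2,3) (2,4)] -> total=8
Click 4 (0,3) count=2: revealed 0 new [(none)] -> total=8

Answer: 8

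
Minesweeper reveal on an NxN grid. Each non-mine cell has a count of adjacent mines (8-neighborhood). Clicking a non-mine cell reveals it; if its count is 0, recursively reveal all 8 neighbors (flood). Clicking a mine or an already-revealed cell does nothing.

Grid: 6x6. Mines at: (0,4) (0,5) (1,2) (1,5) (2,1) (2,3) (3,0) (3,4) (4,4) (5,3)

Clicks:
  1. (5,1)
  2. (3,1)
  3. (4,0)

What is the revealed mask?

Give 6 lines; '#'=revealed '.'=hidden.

Click 1 (5,1) count=0: revealed 6 new [(4,0) (4,1) (4,2) (5,0) (5,1) (5,2)] -> total=6
Click 2 (3,1) count=2: revealed 1 new [(3,1)] -> total=7
Click 3 (4,0) count=1: revealed 0 new [(none)] -> total=7

Answer: ......
......
......
.#....
###...
###...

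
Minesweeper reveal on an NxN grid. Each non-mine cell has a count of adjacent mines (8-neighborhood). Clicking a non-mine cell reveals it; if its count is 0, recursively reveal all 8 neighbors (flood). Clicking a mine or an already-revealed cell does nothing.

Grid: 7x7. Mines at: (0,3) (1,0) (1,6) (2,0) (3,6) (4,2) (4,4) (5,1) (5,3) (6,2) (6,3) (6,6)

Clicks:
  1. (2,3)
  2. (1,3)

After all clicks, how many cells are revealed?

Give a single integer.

Answer: 15

Derivation:
Click 1 (2,3) count=0: revealed 15 new [(1,1) (1,2) (1,3) (1,4) (1,5) (2,1) (2,2) (2,3) (2,4) (2,5) (3,1) (3,2) (3,3) (3,4) (3,5)] -> total=15
Click 2 (1,3) count=1: revealed 0 new [(none)] -> total=15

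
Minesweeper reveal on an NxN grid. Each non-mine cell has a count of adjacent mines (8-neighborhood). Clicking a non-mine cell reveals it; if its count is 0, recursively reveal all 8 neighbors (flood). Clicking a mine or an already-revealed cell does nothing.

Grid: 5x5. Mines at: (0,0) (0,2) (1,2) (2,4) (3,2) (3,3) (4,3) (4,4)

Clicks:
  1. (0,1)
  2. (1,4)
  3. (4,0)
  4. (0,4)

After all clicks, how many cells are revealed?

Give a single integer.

Click 1 (0,1) count=3: revealed 1 new [(0,1)] -> total=1
Click 2 (1,4) count=1: revealed 1 new [(1,4)] -> total=2
Click 3 (4,0) count=0: revealed 8 new [(1,0) (1,1) (2,0) (2,1) (3,0) (3,1) (4,0) (4,1)] -> total=10
Click 4 (0,4) count=0: revealed 3 new [(0,3) (0,4) (1,3)] -> total=13

Answer: 13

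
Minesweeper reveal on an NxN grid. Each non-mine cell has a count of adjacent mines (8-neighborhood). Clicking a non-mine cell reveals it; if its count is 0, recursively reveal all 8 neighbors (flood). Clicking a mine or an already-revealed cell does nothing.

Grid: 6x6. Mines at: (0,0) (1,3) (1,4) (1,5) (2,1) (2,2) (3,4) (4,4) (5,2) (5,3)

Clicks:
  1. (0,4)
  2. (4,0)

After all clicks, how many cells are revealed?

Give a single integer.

Answer: 7

Derivation:
Click 1 (0,4) count=3: revealed 1 new [(0,4)] -> total=1
Click 2 (4,0) count=0: revealed 6 new [(3,0) (3,1) (4,0) (4,1) (5,0) (5,1)] -> total=7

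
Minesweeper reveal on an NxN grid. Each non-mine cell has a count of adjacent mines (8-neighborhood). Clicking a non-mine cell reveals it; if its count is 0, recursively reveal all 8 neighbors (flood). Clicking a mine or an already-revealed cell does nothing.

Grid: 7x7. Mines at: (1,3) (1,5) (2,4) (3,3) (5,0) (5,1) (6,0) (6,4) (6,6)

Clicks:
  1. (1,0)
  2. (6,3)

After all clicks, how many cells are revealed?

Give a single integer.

Answer: 16

Derivation:
Click 1 (1,0) count=0: revealed 15 new [(0,0) (0,1) (0,2) (1,0) (1,1) (1,2) (2,0) (2,1) (2,2) (3,0) (3,1) (3,2) (4,0) (4,1) (4,2)] -> total=15
Click 2 (6,3) count=1: revealed 1 new [(6,3)] -> total=16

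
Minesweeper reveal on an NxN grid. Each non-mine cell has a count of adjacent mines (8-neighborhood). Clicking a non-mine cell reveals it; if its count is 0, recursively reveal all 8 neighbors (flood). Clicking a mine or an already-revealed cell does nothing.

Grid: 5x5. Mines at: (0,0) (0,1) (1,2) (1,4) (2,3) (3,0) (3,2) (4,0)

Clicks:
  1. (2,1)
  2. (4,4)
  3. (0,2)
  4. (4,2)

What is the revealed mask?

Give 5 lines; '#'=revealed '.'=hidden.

Answer: ..#..
.....
.#...
...##
..###

Derivation:
Click 1 (2,1) count=3: revealed 1 new [(2,1)] -> total=1
Click 2 (4,4) count=0: revealed 4 new [(3,3) (3,4) (4,3) (4,4)] -> total=5
Click 3 (0,2) count=2: revealed 1 new [(0,2)] -> total=6
Click 4 (4,2) count=1: revealed 1 new [(4,2)] -> total=7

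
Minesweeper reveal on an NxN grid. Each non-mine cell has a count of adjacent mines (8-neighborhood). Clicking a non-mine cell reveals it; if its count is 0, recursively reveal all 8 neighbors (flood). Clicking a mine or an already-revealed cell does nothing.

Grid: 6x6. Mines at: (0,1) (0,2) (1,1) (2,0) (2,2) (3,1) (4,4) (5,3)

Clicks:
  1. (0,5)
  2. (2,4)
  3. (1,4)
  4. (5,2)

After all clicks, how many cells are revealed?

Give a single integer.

Answer: 13

Derivation:
Click 1 (0,5) count=0: revealed 12 new [(0,3) (0,4) (0,5) (1,3) (1,4) (1,5) (2,3) (2,4) (2,5) (3,3) (3,4) (3,5)] -> total=12
Click 2 (2,4) count=0: revealed 0 new [(none)] -> total=12
Click 3 (1,4) count=0: revealed 0 new [(none)] -> total=12
Click 4 (5,2) count=1: revealed 1 new [(5,2)] -> total=13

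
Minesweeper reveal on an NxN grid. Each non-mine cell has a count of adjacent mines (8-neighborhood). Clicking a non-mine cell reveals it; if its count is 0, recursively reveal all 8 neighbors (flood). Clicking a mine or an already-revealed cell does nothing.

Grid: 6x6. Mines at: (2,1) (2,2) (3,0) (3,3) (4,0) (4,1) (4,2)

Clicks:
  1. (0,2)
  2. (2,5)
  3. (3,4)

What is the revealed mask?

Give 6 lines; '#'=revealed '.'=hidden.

Click 1 (0,2) count=0: revealed 23 new [(0,0) (0,1) (0,2) (0,3) (0,4) (0,5) (1,0) (1,1) (1,2) (1,3) (1,4) (1,5) (2,3) (2,4) (2,5) (3,4) (3,5) (4,3) (4,4) (4,5) (5,3) (5,4) (5,5)] -> total=23
Click 2 (2,5) count=0: revealed 0 new [(none)] -> total=23
Click 3 (3,4) count=1: revealed 0 new [(none)] -> total=23

Answer: ######
######
...###
....##
...###
...###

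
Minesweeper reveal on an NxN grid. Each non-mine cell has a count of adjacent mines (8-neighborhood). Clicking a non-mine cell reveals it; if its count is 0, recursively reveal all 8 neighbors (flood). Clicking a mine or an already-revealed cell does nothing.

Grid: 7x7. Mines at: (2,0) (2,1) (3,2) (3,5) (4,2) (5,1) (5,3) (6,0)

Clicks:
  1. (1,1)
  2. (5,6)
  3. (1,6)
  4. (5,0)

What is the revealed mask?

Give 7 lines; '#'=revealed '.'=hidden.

Click 1 (1,1) count=2: revealed 1 new [(1,1)] -> total=1
Click 2 (5,6) count=0: revealed 9 new [(4,4) (4,5) (4,6) (5,4) (5,5) (5,6) (6,4) (6,5) (6,6)] -> total=10
Click 3 (1,6) count=0: revealed 18 new [(0,0) (0,1) (0,2) (0,3) (0,4) (0,5) (0,6) (1,0) (1,2) (1,3) (1,4) (1,5) (1,6) (2,2) (2,3) (2,4) (2,5) (2,6)] -> total=28
Click 4 (5,0) count=2: revealed 1 new [(5,0)] -> total=29

Answer: #######
#######
..#####
.......
....###
#...###
....###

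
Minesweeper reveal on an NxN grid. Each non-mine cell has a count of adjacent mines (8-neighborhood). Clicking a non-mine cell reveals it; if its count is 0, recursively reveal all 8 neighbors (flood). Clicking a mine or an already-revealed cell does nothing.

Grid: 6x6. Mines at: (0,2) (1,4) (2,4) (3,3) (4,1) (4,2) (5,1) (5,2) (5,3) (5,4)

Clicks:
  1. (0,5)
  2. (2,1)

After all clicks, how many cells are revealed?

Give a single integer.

Answer: 12

Derivation:
Click 1 (0,5) count=1: revealed 1 new [(0,5)] -> total=1
Click 2 (2,1) count=0: revealed 11 new [(0,0) (0,1) (1,0) (1,1) (1,2) (2,0) (2,1) (2,2) (3,0) (3,1) (3,2)] -> total=12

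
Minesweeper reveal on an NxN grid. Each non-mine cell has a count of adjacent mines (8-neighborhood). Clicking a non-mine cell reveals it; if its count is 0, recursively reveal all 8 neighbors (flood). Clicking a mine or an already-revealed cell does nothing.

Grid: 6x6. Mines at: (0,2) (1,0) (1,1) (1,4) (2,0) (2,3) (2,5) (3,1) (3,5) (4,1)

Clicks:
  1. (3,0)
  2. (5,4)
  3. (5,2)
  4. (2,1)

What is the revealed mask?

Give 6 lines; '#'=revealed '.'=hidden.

Answer: ......
......
.#....
#.###.
..####
..####

Derivation:
Click 1 (3,0) count=3: revealed 1 new [(3,0)] -> total=1
Click 2 (5,4) count=0: revealed 11 new [(3,2) (3,3) (3,4) (4,2) (4,3) (4,4) (4,5) (5,2) (5,3) (5,4) (5,5)] -> total=12
Click 3 (5,2) count=1: revealed 0 new [(none)] -> total=12
Click 4 (2,1) count=4: revealed 1 new [(2,1)] -> total=13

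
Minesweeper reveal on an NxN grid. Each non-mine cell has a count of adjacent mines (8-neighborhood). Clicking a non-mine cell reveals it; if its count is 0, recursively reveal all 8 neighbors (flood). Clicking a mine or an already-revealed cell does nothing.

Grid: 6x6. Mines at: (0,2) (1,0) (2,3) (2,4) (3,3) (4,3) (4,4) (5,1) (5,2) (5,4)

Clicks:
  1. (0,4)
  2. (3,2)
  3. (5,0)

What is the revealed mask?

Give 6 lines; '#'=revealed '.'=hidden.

Click 1 (0,4) count=0: revealed 6 new [(0,3) (0,4) (0,5) (1,3) (1,4) (1,5)] -> total=6
Click 2 (3,2) count=3: revealed 1 new [(3,2)] -> total=7
Click 3 (5,0) count=1: revealed 1 new [(5,0)] -> total=8

Answer: ...###
...###
......
..#...
......
#.....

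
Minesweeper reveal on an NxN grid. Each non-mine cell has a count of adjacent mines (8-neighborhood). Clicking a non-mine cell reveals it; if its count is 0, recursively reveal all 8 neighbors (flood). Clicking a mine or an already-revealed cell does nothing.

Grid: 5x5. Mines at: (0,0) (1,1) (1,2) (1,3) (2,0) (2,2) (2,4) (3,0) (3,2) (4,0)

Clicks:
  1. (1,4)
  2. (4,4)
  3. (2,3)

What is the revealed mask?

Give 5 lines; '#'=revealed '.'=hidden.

Click 1 (1,4) count=2: revealed 1 new [(1,4)] -> total=1
Click 2 (4,4) count=0: revealed 4 new [(3,3) (3,4) (4,3) (4,4)] -> total=5
Click 3 (2,3) count=5: revealed 1 new [(2,3)] -> total=6

Answer: .....
....#
...#.
...##
...##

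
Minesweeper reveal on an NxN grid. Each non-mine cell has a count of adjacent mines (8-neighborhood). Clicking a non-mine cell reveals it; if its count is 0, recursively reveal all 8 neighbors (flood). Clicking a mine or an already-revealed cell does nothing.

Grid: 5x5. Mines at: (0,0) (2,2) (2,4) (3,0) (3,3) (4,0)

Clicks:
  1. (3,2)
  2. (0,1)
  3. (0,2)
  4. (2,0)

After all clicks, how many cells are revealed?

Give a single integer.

Answer: 10

Derivation:
Click 1 (3,2) count=2: revealed 1 new [(3,2)] -> total=1
Click 2 (0,1) count=1: revealed 1 new [(0,1)] -> total=2
Click 3 (0,2) count=0: revealed 7 new [(0,2) (0,3) (0,4) (1,1) (1,2) (1,3) (1,4)] -> total=9
Click 4 (2,0) count=1: revealed 1 new [(2,0)] -> total=10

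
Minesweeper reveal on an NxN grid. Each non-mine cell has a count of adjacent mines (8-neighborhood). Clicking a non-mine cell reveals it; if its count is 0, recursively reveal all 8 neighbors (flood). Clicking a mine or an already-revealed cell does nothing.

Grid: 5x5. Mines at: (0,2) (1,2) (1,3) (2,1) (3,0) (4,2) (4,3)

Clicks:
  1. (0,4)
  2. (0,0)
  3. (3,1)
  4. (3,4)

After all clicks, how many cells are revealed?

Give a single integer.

Answer: 7

Derivation:
Click 1 (0,4) count=1: revealed 1 new [(0,4)] -> total=1
Click 2 (0,0) count=0: revealed 4 new [(0,0) (0,1) (1,0) (1,1)] -> total=5
Click 3 (3,1) count=3: revealed 1 new [(3,1)] -> total=6
Click 4 (3,4) count=1: revealed 1 new [(3,4)] -> total=7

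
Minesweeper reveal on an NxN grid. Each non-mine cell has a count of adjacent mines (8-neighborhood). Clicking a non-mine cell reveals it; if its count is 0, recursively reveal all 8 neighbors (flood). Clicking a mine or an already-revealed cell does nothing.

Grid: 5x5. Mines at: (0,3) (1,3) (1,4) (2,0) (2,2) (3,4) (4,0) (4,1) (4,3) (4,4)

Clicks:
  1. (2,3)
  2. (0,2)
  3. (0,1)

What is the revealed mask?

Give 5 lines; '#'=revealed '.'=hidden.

Click 1 (2,3) count=4: revealed 1 new [(2,3)] -> total=1
Click 2 (0,2) count=2: revealed 1 new [(0,2)] -> total=2
Click 3 (0,1) count=0: revealed 5 new [(0,0) (0,1) (1,0) (1,1) (1,2)] -> total=7

Answer: ###..
###..
...#.
.....
.....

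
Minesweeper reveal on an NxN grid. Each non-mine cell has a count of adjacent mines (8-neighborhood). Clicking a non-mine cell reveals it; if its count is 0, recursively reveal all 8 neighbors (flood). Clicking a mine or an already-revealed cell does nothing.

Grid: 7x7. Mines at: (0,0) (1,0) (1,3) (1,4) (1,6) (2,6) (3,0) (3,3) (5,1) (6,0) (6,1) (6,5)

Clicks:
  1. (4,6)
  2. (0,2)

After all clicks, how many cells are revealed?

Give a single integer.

Click 1 (4,6) count=0: revealed 9 new [(3,4) (3,5) (3,6) (4,4) (4,5) (4,6) (5,4) (5,5) (5,6)] -> total=9
Click 2 (0,2) count=1: revealed 1 new [(0,2)] -> total=10

Answer: 10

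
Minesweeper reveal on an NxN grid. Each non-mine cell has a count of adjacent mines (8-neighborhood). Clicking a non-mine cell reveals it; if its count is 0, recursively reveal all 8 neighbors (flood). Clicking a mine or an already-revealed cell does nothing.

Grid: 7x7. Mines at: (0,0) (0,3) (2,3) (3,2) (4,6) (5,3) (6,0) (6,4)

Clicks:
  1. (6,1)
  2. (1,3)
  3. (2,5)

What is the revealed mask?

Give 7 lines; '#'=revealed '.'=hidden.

Click 1 (6,1) count=1: revealed 1 new [(6,1)] -> total=1
Click 2 (1,3) count=2: revealed 1 new [(1,3)] -> total=2
Click 3 (2,5) count=0: revealed 12 new [(0,4) (0,5) (0,6) (1,4) (1,5) (1,6) (2,4) (2,5) (2,6) (3,4) (3,5) (3,6)] -> total=14

Answer: ....###
...####
....###
....###
.......
.......
.#.....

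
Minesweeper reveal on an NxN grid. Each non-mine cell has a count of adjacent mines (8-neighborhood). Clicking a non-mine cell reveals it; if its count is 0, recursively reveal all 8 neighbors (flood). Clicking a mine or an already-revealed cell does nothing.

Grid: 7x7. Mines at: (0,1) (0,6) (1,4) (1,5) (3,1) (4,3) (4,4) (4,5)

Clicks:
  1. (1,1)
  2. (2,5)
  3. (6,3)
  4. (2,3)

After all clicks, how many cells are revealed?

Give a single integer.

Click 1 (1,1) count=1: revealed 1 new [(1,1)] -> total=1
Click 2 (2,5) count=2: revealed 1 new [(2,5)] -> total=2
Click 3 (6,3) count=0: revealed 17 new [(4,0) (4,1) (4,2) (5,0) (5,1) (5,2) (5,3) (5,4) (5,5) (5,6) (6,0) (6,1) (6,2) (6,3) (6,4) (6,5) (6,6)] -> total=19
Click 4 (2,3) count=1: revealed 1 new [(2,3)] -> total=20

Answer: 20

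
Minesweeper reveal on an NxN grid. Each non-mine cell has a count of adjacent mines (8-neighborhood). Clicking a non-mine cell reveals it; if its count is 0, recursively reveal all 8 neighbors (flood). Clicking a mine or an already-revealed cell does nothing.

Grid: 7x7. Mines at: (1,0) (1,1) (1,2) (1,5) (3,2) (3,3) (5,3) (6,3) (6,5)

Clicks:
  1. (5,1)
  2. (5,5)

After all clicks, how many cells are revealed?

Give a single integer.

Answer: 14

Derivation:
Click 1 (5,1) count=0: revealed 13 new [(2,0) (2,1) (3,0) (3,1) (4,0) (4,1) (4,2) (5,0) (5,1) (5,2) (6,0) (6,1) (6,2)] -> total=13
Click 2 (5,5) count=1: revealed 1 new [(5,5)] -> total=14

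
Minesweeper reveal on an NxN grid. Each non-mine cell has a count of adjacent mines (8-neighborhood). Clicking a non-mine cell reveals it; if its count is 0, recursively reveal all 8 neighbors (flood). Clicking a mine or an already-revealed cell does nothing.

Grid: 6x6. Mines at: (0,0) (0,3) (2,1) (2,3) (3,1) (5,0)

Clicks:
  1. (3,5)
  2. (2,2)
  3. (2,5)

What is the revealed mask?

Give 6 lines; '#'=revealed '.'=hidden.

Click 1 (3,5) count=0: revealed 20 new [(0,4) (0,5) (1,4) (1,5) (2,4) (2,5) (3,2) (3,3) (3,4) (3,5) (4,1) (4,2) (4,3) (4,4) (4,5) (5,1) (5,2) (5,3) (5,4) (5,5)] -> total=20
Click 2 (2,2) count=3: revealed 1 new [(2,2)] -> total=21
Click 3 (2,5) count=0: revealed 0 new [(none)] -> total=21

Answer: ....##
....##
..#.##
..####
.#####
.#####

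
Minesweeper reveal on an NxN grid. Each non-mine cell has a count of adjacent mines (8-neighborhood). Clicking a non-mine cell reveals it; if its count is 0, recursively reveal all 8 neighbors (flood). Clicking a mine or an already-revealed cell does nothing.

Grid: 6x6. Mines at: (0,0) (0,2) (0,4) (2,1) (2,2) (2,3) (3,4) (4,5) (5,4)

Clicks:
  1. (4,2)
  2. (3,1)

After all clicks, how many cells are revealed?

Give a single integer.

Answer: 12

Derivation:
Click 1 (4,2) count=0: revealed 12 new [(3,0) (3,1) (3,2) (3,3) (4,0) (4,1) (4,2) (4,3) (5,0) (5,1) (5,2) (5,3)] -> total=12
Click 2 (3,1) count=2: revealed 0 new [(none)] -> total=12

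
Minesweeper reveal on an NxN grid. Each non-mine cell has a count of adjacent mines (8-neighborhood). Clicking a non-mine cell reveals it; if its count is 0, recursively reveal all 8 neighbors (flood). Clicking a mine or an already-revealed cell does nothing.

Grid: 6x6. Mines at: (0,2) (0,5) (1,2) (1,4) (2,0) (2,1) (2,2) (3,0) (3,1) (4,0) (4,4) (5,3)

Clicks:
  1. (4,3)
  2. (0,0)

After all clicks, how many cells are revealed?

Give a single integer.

Answer: 5

Derivation:
Click 1 (4,3) count=2: revealed 1 new [(4,3)] -> total=1
Click 2 (0,0) count=0: revealed 4 new [(0,0) (0,1) (1,0) (1,1)] -> total=5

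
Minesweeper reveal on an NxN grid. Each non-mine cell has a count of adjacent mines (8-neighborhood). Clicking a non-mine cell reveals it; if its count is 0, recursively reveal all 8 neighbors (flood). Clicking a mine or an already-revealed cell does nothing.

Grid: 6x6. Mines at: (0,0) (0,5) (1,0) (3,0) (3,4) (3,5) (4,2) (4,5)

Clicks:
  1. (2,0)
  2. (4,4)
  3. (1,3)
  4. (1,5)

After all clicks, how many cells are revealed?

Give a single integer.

Click 1 (2,0) count=2: revealed 1 new [(2,0)] -> total=1
Click 2 (4,4) count=3: revealed 1 new [(4,4)] -> total=2
Click 3 (1,3) count=0: revealed 15 new [(0,1) (0,2) (0,3) (0,4) (1,1) (1,2) (1,3) (1,4) (2,1) (2,2) (2,3) (2,4) (3,1) (3,2) (3,3)] -> total=17
Click 4 (1,5) count=1: revealed 1 new [(1,5)] -> total=18

Answer: 18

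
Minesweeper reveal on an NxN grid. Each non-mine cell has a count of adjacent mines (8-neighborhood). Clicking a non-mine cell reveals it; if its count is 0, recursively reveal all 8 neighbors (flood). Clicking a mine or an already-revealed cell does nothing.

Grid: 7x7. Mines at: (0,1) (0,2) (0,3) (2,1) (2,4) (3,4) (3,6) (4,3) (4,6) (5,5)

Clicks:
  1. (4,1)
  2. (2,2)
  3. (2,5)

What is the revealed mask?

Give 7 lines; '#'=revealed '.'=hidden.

Click 1 (4,1) count=0: revealed 16 new [(3,0) (3,1) (3,2) (4,0) (4,1) (4,2) (5,0) (5,1) (5,2) (5,3) (5,4) (6,0) (6,1) (6,2) (6,3) (6,4)] -> total=16
Click 2 (2,2) count=1: revealed 1 new [(2,2)] -> total=17
Click 3 (2,5) count=3: revealed 1 new [(2,5)] -> total=18

Answer: .......
.......
..#..#.
###....
###....
#####..
#####..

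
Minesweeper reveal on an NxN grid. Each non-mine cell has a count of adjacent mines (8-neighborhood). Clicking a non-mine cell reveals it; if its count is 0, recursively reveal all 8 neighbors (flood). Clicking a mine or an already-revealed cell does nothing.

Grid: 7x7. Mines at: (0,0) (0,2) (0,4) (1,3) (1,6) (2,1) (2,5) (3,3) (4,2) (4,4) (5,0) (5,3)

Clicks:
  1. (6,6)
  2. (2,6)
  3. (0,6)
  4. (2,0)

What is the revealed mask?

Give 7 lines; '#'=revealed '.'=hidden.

Answer: ......#
.......
#.....#
.....##
.....##
....###
....###

Derivation:
Click 1 (6,6) count=0: revealed 10 new [(3,5) (3,6) (4,5) (4,6) (5,4) (5,5) (5,6) (6,4) (6,5) (6,6)] -> total=10
Click 2 (2,6) count=2: revealed 1 new [(2,6)] -> total=11
Click 3 (0,6) count=1: revealed 1 new [(0,6)] -> total=12
Click 4 (2,0) count=1: revealed 1 new [(2,0)] -> total=13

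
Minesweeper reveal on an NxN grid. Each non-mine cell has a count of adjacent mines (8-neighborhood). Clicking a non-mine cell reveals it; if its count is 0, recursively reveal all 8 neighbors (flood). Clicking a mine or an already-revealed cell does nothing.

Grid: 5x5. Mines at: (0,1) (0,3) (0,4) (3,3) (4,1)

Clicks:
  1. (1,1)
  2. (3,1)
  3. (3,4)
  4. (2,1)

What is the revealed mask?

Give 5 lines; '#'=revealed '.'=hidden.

Answer: .....
###..
###..
###.#
.....

Derivation:
Click 1 (1,1) count=1: revealed 1 new [(1,1)] -> total=1
Click 2 (3,1) count=1: revealed 1 new [(3,1)] -> total=2
Click 3 (3,4) count=1: revealed 1 new [(3,4)] -> total=3
Click 4 (2,1) count=0: revealed 7 new [(1,0) (1,2) (2,0) (2,1) (2,2) (3,0) (3,2)] -> total=10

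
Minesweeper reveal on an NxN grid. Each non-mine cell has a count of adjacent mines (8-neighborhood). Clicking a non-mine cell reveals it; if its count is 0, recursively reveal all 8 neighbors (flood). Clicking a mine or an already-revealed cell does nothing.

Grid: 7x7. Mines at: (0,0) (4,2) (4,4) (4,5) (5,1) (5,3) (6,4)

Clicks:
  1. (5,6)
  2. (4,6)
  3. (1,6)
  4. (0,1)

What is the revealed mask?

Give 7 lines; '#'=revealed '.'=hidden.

Click 1 (5,6) count=1: revealed 1 new [(5,6)] -> total=1
Click 2 (4,6) count=1: revealed 1 new [(4,6)] -> total=2
Click 3 (1,6) count=0: revealed 29 new [(0,1) (0,2) (0,3) (0,4) (0,5) (0,6) (1,0) (1,1) (1,2) (1,3) (1,4) (1,5) (1,6) (2,0) (2,1) (2,2) (2,3) (2,4) (2,5) (2,6) (3,0) (3,1) (3,2) (3,3) (3,4) (3,5) (3,6) (4,0) (4,1)] -> total=31
Click 4 (0,1) count=1: revealed 0 new [(none)] -> total=31

Answer: .######
#######
#######
#######
##....#
......#
.......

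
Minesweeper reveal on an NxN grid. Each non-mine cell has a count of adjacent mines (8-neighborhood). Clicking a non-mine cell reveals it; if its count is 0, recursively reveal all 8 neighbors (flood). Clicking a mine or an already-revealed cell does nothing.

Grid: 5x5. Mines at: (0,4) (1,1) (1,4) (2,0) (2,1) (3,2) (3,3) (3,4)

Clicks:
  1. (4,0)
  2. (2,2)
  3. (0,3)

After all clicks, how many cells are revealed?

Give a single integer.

Answer: 6

Derivation:
Click 1 (4,0) count=0: revealed 4 new [(3,0) (3,1) (4,0) (4,1)] -> total=4
Click 2 (2,2) count=4: revealed 1 new [(2,2)] -> total=5
Click 3 (0,3) count=2: revealed 1 new [(0,3)] -> total=6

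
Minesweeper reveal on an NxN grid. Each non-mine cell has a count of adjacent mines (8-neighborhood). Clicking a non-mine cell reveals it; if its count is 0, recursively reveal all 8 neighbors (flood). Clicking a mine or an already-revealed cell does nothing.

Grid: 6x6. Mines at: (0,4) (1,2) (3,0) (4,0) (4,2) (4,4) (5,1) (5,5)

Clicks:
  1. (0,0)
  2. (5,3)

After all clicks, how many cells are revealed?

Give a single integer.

Click 1 (0,0) count=0: revealed 6 new [(0,0) (0,1) (1,0) (1,1) (2,0) (2,1)] -> total=6
Click 2 (5,3) count=2: revealed 1 new [(5,3)] -> total=7

Answer: 7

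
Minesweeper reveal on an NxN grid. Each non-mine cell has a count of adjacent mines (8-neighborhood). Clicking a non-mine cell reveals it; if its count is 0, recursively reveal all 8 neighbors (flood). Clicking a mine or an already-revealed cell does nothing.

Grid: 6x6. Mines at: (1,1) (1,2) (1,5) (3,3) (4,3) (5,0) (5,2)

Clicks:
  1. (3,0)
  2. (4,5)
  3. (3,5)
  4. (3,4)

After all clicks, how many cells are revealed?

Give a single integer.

Click 1 (3,0) count=0: revealed 9 new [(2,0) (2,1) (2,2) (3,0) (3,1) (3,2) (4,0) (4,1) (4,2)] -> total=9
Click 2 (4,5) count=0: revealed 8 new [(2,4) (2,5) (3,4) (3,5) (4,4) (4,5) (5,4) (5,5)] -> total=17
Click 3 (3,5) count=0: revealed 0 new [(none)] -> total=17
Click 4 (3,4) count=2: revealed 0 new [(none)] -> total=17

Answer: 17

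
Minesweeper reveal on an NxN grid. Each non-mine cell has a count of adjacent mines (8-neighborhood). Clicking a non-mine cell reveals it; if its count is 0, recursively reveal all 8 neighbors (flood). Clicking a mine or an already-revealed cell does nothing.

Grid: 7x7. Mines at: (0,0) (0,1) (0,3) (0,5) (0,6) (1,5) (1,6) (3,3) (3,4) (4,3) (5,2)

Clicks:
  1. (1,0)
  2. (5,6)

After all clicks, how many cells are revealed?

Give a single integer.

Answer: 16

Derivation:
Click 1 (1,0) count=2: revealed 1 new [(1,0)] -> total=1
Click 2 (5,6) count=0: revealed 15 new [(2,5) (2,6) (3,5) (3,6) (4,4) (4,5) (4,6) (5,3) (5,4) (5,5) (5,6) (6,3) (6,4) (6,5) (6,6)] -> total=16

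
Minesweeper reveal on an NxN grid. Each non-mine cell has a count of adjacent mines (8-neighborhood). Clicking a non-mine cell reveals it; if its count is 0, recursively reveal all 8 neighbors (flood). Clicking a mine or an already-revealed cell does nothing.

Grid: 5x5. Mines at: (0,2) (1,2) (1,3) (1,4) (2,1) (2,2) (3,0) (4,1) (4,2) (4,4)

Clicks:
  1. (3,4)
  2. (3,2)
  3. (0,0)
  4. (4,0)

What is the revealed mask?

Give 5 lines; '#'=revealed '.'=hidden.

Answer: ##...
##...
.....
..#.#
#....

Derivation:
Click 1 (3,4) count=1: revealed 1 new [(3,4)] -> total=1
Click 2 (3,2) count=4: revealed 1 new [(3,2)] -> total=2
Click 3 (0,0) count=0: revealed 4 new [(0,0) (0,1) (1,0) (1,1)] -> total=6
Click 4 (4,0) count=2: revealed 1 new [(4,0)] -> total=7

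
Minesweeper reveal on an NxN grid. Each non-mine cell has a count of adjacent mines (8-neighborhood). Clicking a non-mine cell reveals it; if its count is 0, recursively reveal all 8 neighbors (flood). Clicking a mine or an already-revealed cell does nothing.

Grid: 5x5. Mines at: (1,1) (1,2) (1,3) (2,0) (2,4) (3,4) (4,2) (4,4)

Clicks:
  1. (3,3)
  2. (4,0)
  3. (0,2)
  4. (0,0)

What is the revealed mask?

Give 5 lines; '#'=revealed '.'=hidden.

Answer: #.#..
.....
.....
##.#.
##...

Derivation:
Click 1 (3,3) count=4: revealed 1 new [(3,3)] -> total=1
Click 2 (4,0) count=0: revealed 4 new [(3,0) (3,1) (4,0) (4,1)] -> total=5
Click 3 (0,2) count=3: revealed 1 new [(0,2)] -> total=6
Click 4 (0,0) count=1: revealed 1 new [(0,0)] -> total=7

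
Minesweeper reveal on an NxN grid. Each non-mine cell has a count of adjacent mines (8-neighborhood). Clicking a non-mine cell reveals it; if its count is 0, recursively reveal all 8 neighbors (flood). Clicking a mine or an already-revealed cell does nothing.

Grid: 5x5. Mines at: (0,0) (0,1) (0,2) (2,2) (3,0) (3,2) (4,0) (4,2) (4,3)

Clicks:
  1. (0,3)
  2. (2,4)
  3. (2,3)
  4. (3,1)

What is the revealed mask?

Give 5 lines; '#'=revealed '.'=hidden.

Click 1 (0,3) count=1: revealed 1 new [(0,3)] -> total=1
Click 2 (2,4) count=0: revealed 7 new [(0,4) (1,3) (1,4) (2,3) (2,4) (3,3) (3,4)] -> total=8
Click 3 (2,3) count=2: revealed 0 new [(none)] -> total=8
Click 4 (3,1) count=5: revealed 1 new [(3,1)] -> total=9

Answer: ...##
...##
...##
.#.##
.....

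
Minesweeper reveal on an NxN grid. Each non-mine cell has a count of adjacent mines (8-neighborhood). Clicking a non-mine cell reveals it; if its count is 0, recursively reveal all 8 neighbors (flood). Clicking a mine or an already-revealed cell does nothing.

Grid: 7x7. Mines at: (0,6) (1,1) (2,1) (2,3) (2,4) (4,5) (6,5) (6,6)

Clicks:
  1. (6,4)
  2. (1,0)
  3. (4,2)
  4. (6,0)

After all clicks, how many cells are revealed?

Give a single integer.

Answer: 21

Derivation:
Click 1 (6,4) count=1: revealed 1 new [(6,4)] -> total=1
Click 2 (1,0) count=2: revealed 1 new [(1,0)] -> total=2
Click 3 (4,2) count=0: revealed 19 new [(3,0) (3,1) (3,2) (3,3) (3,4) (4,0) (4,1) (4,2) (4,3) (4,4) (5,0) (5,1) (5,2) (5,3) (5,4) (6,0) (6,1) (6,2) (6,3)] -> total=21
Click 4 (6,0) count=0: revealed 0 new [(none)] -> total=21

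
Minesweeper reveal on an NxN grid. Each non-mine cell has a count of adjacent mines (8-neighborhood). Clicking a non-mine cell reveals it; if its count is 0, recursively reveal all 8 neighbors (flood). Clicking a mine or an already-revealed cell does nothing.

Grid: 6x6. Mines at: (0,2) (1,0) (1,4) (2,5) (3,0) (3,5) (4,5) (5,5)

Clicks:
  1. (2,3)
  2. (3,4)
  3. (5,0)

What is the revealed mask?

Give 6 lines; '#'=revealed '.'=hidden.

Answer: ......
.###..
.####.
.####.
#####.
#####.

Derivation:
Click 1 (2,3) count=1: revealed 1 new [(2,3)] -> total=1
Click 2 (3,4) count=3: revealed 1 new [(3,4)] -> total=2
Click 3 (5,0) count=0: revealed 19 new [(1,1) (1,2) (1,3) (2,1) (2,2) (2,4) (3,1) (3,2) (3,3) (4,0) (4,1) (4,2) (4,3) (4,4) (5,0) (5,1) (5,2) (5,3) (5,4)] -> total=21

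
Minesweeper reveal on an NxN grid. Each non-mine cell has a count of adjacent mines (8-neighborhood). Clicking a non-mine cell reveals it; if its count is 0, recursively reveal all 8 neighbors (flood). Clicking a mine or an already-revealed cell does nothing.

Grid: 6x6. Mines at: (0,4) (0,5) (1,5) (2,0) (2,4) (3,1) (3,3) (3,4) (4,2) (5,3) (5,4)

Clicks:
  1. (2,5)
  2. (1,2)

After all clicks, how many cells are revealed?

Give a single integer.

Click 1 (2,5) count=3: revealed 1 new [(2,5)] -> total=1
Click 2 (1,2) count=0: revealed 11 new [(0,0) (0,1) (0,2) (0,3) (1,0) (1,1) (1,2) (1,3) (2,1) (2,2) (2,3)] -> total=12

Answer: 12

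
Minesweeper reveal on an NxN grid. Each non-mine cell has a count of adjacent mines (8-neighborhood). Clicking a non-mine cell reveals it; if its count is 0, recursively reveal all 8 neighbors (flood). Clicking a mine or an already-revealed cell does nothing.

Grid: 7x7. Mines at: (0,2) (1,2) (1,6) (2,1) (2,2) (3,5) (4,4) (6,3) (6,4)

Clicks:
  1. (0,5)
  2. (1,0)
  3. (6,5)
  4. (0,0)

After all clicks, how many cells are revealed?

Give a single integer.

Click 1 (0,5) count=1: revealed 1 new [(0,5)] -> total=1
Click 2 (1,0) count=1: revealed 1 new [(1,0)] -> total=2
Click 3 (6,5) count=1: revealed 1 new [(6,5)] -> total=3
Click 4 (0,0) count=0: revealed 3 new [(0,0) (0,1) (1,1)] -> total=6

Answer: 6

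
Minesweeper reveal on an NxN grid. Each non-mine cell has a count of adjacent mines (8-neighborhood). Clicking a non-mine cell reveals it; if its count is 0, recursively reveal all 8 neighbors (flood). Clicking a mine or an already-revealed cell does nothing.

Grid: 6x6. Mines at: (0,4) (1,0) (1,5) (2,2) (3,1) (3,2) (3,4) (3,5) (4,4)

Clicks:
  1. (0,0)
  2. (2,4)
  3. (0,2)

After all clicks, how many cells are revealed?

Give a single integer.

Answer: 8

Derivation:
Click 1 (0,0) count=1: revealed 1 new [(0,0)] -> total=1
Click 2 (2,4) count=3: revealed 1 new [(2,4)] -> total=2
Click 3 (0,2) count=0: revealed 6 new [(0,1) (0,2) (0,3) (1,1) (1,2) (1,3)] -> total=8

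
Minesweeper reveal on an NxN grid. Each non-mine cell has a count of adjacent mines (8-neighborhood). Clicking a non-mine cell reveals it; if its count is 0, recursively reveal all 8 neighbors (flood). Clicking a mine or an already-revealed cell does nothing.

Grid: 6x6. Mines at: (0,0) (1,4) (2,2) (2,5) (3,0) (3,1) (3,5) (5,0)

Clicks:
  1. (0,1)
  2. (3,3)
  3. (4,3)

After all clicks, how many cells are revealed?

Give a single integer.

Answer: 14

Derivation:
Click 1 (0,1) count=1: revealed 1 new [(0,1)] -> total=1
Click 2 (3,3) count=1: revealed 1 new [(3,3)] -> total=2
Click 3 (4,3) count=0: revealed 12 new [(3,2) (3,4) (4,1) (4,2) (4,3) (4,4) (4,5) (5,1) (5,2) (5,3) (5,4) (5,5)] -> total=14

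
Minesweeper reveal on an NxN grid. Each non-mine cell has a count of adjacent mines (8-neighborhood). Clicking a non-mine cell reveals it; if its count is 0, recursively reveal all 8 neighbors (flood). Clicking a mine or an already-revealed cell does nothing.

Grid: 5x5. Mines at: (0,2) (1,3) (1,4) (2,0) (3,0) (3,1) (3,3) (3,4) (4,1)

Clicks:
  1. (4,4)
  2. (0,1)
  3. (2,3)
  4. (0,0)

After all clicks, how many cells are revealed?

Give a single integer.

Answer: 6

Derivation:
Click 1 (4,4) count=2: revealed 1 new [(4,4)] -> total=1
Click 2 (0,1) count=1: revealed 1 new [(0,1)] -> total=2
Click 3 (2,3) count=4: revealed 1 new [(2,3)] -> total=3
Click 4 (0,0) count=0: revealed 3 new [(0,0) (1,0) (1,1)] -> total=6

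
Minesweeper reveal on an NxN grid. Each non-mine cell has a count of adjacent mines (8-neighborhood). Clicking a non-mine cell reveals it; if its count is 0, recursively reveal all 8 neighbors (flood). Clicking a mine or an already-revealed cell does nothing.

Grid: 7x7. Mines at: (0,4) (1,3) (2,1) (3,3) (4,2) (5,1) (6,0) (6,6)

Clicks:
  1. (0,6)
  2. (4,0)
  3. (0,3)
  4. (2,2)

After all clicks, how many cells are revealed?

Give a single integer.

Click 1 (0,6) count=0: revealed 24 new [(0,5) (0,6) (1,4) (1,5) (1,6) (2,4) (2,5) (2,6) (3,4) (3,5) (3,6) (4,3) (4,4) (4,5) (4,6) (5,2) (5,3) (5,4) (5,5) (5,6) (6,2) (6,3) (6,4) (6,5)] -> total=24
Click 2 (4,0) count=1: revealed 1 new [(4,0)] -> total=25
Click 3 (0,3) count=2: revealed 1 new [(0,3)] -> total=26
Click 4 (2,2) count=3: revealed 1 new [(2,2)] -> total=27

Answer: 27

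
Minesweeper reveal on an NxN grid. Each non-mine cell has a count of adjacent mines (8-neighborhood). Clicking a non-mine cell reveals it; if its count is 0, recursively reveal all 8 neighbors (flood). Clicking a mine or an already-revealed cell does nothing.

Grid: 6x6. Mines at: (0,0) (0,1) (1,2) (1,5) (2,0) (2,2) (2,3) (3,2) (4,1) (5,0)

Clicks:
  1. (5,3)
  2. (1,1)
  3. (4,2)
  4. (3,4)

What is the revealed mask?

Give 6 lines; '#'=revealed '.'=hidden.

Answer: ......
.#....
....##
...###
..####
..####

Derivation:
Click 1 (5,3) count=0: revealed 13 new [(2,4) (2,5) (3,3) (3,4) (3,5) (4,2) (4,3) (4,4) (4,5) (5,2) (5,3) (5,4) (5,5)] -> total=13
Click 2 (1,1) count=5: revealed 1 new [(1,1)] -> total=14
Click 3 (4,2) count=2: revealed 0 new [(none)] -> total=14
Click 4 (3,4) count=1: revealed 0 new [(none)] -> total=14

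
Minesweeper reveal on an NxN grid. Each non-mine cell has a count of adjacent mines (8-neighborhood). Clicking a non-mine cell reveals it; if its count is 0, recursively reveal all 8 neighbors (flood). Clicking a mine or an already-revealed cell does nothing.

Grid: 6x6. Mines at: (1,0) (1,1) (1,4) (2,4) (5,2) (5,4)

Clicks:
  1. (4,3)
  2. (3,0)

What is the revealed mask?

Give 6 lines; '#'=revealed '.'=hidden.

Answer: ......
......
####..
####..
####..
##....

Derivation:
Click 1 (4,3) count=2: revealed 1 new [(4,3)] -> total=1
Click 2 (3,0) count=0: revealed 13 new [(2,0) (2,1) (2,2) (2,3) (3,0) (3,1) (3,2) (3,3) (4,0) (4,1) (4,2) (5,0) (5,1)] -> total=14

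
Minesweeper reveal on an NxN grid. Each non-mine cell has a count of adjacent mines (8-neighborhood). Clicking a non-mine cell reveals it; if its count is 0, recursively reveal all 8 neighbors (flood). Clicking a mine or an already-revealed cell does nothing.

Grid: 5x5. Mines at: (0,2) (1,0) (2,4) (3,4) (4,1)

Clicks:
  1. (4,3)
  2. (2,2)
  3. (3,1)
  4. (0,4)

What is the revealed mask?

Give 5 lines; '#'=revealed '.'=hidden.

Answer: ...##
.####
.###.
.###.
...#.

Derivation:
Click 1 (4,3) count=1: revealed 1 new [(4,3)] -> total=1
Click 2 (2,2) count=0: revealed 9 new [(1,1) (1,2) (1,3) (2,1) (2,2) (2,3) (3,1) (3,2) (3,3)] -> total=10
Click 3 (3,1) count=1: revealed 0 new [(none)] -> total=10
Click 4 (0,4) count=0: revealed 3 new [(0,3) (0,4) (1,4)] -> total=13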